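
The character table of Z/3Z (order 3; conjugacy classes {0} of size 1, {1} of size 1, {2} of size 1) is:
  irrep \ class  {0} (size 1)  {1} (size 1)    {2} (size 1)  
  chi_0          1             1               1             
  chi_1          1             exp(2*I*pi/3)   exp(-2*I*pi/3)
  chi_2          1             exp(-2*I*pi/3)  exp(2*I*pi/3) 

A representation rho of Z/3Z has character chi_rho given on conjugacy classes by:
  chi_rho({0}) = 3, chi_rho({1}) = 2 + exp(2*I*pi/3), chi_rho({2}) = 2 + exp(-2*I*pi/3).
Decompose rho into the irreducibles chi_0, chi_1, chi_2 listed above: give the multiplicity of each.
Multiplicities: chi_0: 2, chi_1: 1, chi_2: 0.

Justification: Use <chi_rho, chi> = (1/|G|) sum_C |C| * chi_rho(C) * conj(chi(C)) with |G| = 3 for each irreducible chi in the table:
  <chi_rho, chi_0> = (1/3)[1*(3)*conj(1) + 1*(2 + exp(2*I*pi/3))*conj(1) + 1*(2 + exp(-2*I*pi/3))*conj(1)]
      = (1/3)[(3) + (2 + exp(2*I*pi/3)) + (2 + exp(-2*I*pi/3))] = 6/3 = 2
  <chi_rho, chi_1> = (1/3)[1*(3)*conj(1) + 1*(2 + exp(2*I*pi/3))*conj(exp(2*I*pi/3)) + 1*(2 + exp(-2*I*pi/3))*conj(exp(-2*I*pi/3))]
      = (1/3)[(3) + (1 + 2*exp(-2*I*pi/3)) + (1 + 2*exp(2*I*pi/3))] = 3/3 = 1
  <chi_rho, chi_2> = (1/3)[1*(3)*conj(1) + 1*(2 + exp(2*I*pi/3))*conj(exp(-2*I*pi/3)) + 1*(2 + exp(-2*I*pi/3))*conj(exp(2*I*pi/3))]
      = (1/3)[(3) + (exp(-2*I*pi/3) + 2*exp(2*I*pi/3)) + (2*exp(-2*I*pi/3) + exp(2*I*pi/3))] = 0/3 = 0
(Exp terms are combined using exp(i*s)*conj(exp(i*t)) = exp(i*(s-t)), and sums of them are collapsed using the identity that for every m > 1 the m distinct m-th roots of unity sum to 0, e.g. 1 + exp(2*I*pi/3) + exp(-2*I*pi/3) = 0.)
Dimension check: dim(rho) = sum (mult * dim) = 2*1 + 1*1 + 0*1 = 3 = chi_rho(e) = 3.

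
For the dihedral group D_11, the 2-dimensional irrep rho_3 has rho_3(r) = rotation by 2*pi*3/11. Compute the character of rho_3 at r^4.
chi_{rho_3}(r^4) = 2*cos(2*pi*3*4/11) = 2*cos(24*pi/11)

Proof sketch: rho_3(r^4) is rotation by angle 2*pi*3*4/11, whose trace is 2*cos(2*pi*3*4/11) = 2*cos(24*pi/11).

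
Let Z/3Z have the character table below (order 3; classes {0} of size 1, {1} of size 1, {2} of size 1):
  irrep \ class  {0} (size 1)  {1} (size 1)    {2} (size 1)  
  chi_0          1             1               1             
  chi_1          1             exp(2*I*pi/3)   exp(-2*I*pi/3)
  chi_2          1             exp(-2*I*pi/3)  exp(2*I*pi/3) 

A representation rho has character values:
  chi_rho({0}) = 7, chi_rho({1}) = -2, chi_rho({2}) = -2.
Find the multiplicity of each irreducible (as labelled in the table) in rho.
Multiplicities: chi_0: 1, chi_1: 3, chi_2: 3.

Use <chi_rho, chi> = (1/|G|) sum_C |C| * chi_rho(C) * conj(chi(C)) with |G| = 3 for each irreducible chi in the table:
  <chi_rho, chi_0> = (1/3)[1*(7)*conj(1) + 1*(-2)*conj(1) + 1*(-2)*conj(1)]
      = (1/3)[(7) + (-2) + (-2)] = 3/3 = 1
  <chi_rho, chi_1> = (1/3)[1*(7)*conj(1) + 1*(-2)*conj(exp(2*I*pi/3)) + 1*(-2)*conj(exp(-2*I*pi/3))]
      = (1/3)[(7) + (3 + exp(-2*I*pi/3) + 3*exp(2*I*pi/3)) + (3 + 3*exp(-2*I*pi/3) + exp(2*I*pi/3))] = 9/3 = 3
  <chi_rho, chi_2> = (1/3)[1*(7)*conj(1) + 1*(-2)*conj(exp(-2*I*pi/3)) + 1*(-2)*conj(exp(2*I*pi/3))]
      = (1/3)[(7) + (3 + 3*exp(-2*I*pi/3) + exp(2*I*pi/3)) + (3 + exp(-2*I*pi/3) + 3*exp(2*I*pi/3))] = 9/3 = 3
(Exp terms are combined using exp(i*s)*conj(exp(i*t)) = exp(i*(s-t)), and sums of them are collapsed using the identity that for every m > 1 the m distinct m-th roots of unity sum to 0, e.g. 1 + exp(2*I*pi/3) + exp(-2*I*pi/3) = 0.)
Dimension check: dim(rho) = sum (mult * dim) = 1*1 + 3*1 + 3*1 = 7 = chi_rho(e) = 7.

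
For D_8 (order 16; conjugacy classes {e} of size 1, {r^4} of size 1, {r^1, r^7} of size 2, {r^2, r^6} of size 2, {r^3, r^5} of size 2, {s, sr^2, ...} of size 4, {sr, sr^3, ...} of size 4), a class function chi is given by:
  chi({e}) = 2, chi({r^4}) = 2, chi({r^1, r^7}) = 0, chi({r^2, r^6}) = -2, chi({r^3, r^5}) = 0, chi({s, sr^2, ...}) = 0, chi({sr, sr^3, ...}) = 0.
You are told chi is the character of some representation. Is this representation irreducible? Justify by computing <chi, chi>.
Irreducible: <chi, chi> = 1.

Proof sketch: <chi, chi> = (1/|G|) sum_C |C| * |chi(C)|^2 = (1/16)[1*|2|^2 + 1*|2|^2 + 2*|0|^2 + 2*|-2|^2 + 2*|0|^2 + 4*|0|^2 + 4*|0|^2]
  = (1/16)[(4) + (4) + (0) + (8) + (0) + (0) + (0)] = 16/16 = 1.
A character is irreducible iff <chi, chi> = 1, so this representation is irreducible.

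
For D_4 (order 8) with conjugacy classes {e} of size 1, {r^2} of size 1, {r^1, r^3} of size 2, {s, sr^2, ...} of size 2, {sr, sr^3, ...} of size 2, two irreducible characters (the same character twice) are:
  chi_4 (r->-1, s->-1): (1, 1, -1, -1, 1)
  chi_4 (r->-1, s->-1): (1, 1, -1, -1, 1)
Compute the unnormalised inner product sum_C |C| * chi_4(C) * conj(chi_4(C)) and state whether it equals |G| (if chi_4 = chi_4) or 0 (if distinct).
Sum = 8 = |G| = 8; so <chi_4, chi_4> = 1 (norm-1 confirms irreducibility).

Derivation: Compute term by term over conjugacy classes (|C| * chi_4(C) * conj(chi_4(C))):
  1*(1)*conj(1) + 1*(1)*conj(1) + 2*(-1)*conj(-1) + 2*(-1)*conj(-1) + 2*(1)*conj(1)
  = (1) + (1) + (2) + (2) + (2)
  = 8.
Dividing by |G| = 8 gives 8/8 = 1, matching the row-orthogonality relation <chi_4, chi_4> = [chi_4 = chi_4].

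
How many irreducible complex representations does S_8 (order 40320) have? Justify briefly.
22

Solution. The number of irreducible complex representations of a finite group equals its number of conjugacy classes. Conjugacy classes in S_8 correspond to cycle types, i.e. partitions of 8; there are p(8) = 22 of them, so S_8 (order 40320) has exactly 22 irreducible complex representations.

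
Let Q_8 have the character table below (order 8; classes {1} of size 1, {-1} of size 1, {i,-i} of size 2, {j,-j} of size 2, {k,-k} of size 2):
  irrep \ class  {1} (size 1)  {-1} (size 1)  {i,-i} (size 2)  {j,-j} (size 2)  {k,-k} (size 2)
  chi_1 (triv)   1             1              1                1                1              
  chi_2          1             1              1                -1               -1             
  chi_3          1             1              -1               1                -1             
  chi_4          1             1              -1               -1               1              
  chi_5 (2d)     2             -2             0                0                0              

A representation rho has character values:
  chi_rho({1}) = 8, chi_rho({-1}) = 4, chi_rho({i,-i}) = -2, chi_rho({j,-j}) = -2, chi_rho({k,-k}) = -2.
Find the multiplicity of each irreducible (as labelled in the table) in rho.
Multiplicities: chi_1: 0, chi_2: 2, chi_3: 2, chi_4: 2, chi_5: 1.

Why: Use <chi_rho, chi> = (1/|G|) sum_C |C| * chi_rho(C) * conj(chi(C)) with |G| = 8 for each irreducible chi in the table:
  <chi_rho, chi_1> = (1/8)[1*(8)*conj(1) + 1*(4)*conj(1) + 2*(-2)*conj(1) + 2*(-2)*conj(1) + 2*(-2)*conj(1)]
      = (1/8)[(8) + (4) + (-4) + (-4) + (-4)] = 0/8 = 0
  <chi_rho, chi_2> = (1/8)[1*(8)*conj(1) + 1*(4)*conj(1) + 2*(-2)*conj(1) + 2*(-2)*conj(-1) + 2*(-2)*conj(-1)]
      = (1/8)[(8) + (4) + (-4) + (4) + (4)] = 16/8 = 2
  <chi_rho, chi_3> = (1/8)[1*(8)*conj(1) + 1*(4)*conj(1) + 2*(-2)*conj(-1) + 2*(-2)*conj(1) + 2*(-2)*conj(-1)]
      = (1/8)[(8) + (4) + (4) + (-4) + (4)] = 16/8 = 2
  <chi_rho, chi_4> = (1/8)[1*(8)*conj(1) + 1*(4)*conj(1) + 2*(-2)*conj(-1) + 2*(-2)*conj(-1) + 2*(-2)*conj(1)]
      = (1/8)[(8) + (4) + (4) + (4) + (-4)] = 16/8 = 2
  <chi_rho, chi_5> = (1/8)[1*(8)*conj(2) + 1*(4)*conj(-2) + 2*(-2)*conj(0) + 2*(-2)*conj(0) + 2*(-2)*conj(0)]
      = (1/8)[(16) + (-8) + (0) + (0) + (0)] = 8/8 = 1
Dimension check: dim(rho) = sum (mult * dim) = 0*1 + 2*1 + 2*1 + 2*1 + 1*2 = 8 = chi_rho(e) = 8.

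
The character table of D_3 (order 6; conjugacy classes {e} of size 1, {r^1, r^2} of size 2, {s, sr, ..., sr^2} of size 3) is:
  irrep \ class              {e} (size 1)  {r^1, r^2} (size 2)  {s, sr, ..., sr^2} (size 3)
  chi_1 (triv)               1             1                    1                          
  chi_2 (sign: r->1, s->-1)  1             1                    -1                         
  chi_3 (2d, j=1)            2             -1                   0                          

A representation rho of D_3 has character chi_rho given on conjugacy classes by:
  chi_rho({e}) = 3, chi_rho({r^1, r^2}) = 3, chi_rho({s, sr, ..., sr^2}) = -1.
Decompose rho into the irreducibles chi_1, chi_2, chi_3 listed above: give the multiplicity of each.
Multiplicities: chi_1: 1, chi_2: 2, chi_3: 0.

Argument: Use <chi_rho, chi> = (1/|G|) sum_C |C| * chi_rho(C) * conj(chi(C)) with |G| = 6 for each irreducible chi in the table:
  <chi_rho, chi_1> = (1/6)[1*(3)*conj(1) + 2*(3)*conj(1) + 3*(-1)*conj(1)]
      = (1/6)[(3) + (6) + (-3)] = 6/6 = 1
  <chi_rho, chi_2> = (1/6)[1*(3)*conj(1) + 2*(3)*conj(1) + 3*(-1)*conj(-1)]
      = (1/6)[(3) + (6) + (3)] = 12/6 = 2
  <chi_rho, chi_3> = (1/6)[1*(3)*conj(2) + 2*(3)*conj(-1) + 3*(-1)*conj(0)]
      = (1/6)[(6) + (-6) + (0)] = 0/6 = 0
Dimension check: dim(rho) = sum (mult * dim) = 1*1 + 2*1 + 0*2 = 3 = chi_rho(e) = 3.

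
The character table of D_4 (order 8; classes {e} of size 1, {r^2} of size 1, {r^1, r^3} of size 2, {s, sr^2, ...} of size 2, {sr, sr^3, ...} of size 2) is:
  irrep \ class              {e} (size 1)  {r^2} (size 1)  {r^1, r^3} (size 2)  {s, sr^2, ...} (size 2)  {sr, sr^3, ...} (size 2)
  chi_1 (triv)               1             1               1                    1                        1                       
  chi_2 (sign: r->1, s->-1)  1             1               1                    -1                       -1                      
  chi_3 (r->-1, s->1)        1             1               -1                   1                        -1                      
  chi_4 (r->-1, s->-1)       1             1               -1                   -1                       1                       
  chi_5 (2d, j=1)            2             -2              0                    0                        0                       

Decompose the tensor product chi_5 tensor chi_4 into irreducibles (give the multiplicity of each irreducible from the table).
chi_5 tensor chi_4 = chi_5 (all other irreducibles have multiplicity 0).

The character of a tensor product is the pointwise product (chi_5 * chi_4)(C) = chi_5(C) * chi_4(C):
  {e}: (2)*(1), {r^2}: (-2)*(1), {r^1, r^3}: (0)*(-1), {s, sr^2, ...}: (0)*(-1), {sr, sr^3, ...}: (0)*(1)
so (chi_5 * chi_4) takes values
  {e} -> 2, {r^2} -> -2, {r^1, r^3} -> 0, {s, sr^2, ...} -> 0, {sr, sr^3, ...} -> 0.
Now take the inner product of this character with each irreducible chi from the table, <chi_5*chi_4, chi> = (1/8) sum_C |C| (chi_5*chi_4)(C) conj(chi(C)):
  <chi_5*chi_4, chi_1> = (1/8)[1*(2)*conj(1) + 1*(-2)*conj(1) + 2*(0)*conj(1) + 2*(0)*conj(1) + 2*(0)*conj(1)]
      = (1/8)[(2) + (-2) + (0) + (0) + (0)] = 0/8 = 0
  <chi_5*chi_4, chi_2> = (1/8)[1*(2)*conj(1) + 1*(-2)*conj(1) + 2*(0)*conj(1) + 2*(0)*conj(-1) + 2*(0)*conj(-1)]
      = (1/8)[(2) + (-2) + (0) + (0) + (0)] = 0/8 = 0
  <chi_5*chi_4, chi_3> = (1/8)[1*(2)*conj(1) + 1*(-2)*conj(1) + 2*(0)*conj(-1) + 2*(0)*conj(1) + 2*(0)*conj(-1)]
      = (1/8)[(2) + (-2) + (0) + (0) + (0)] = 0/8 = 0
  <chi_5*chi_4, chi_4> = (1/8)[1*(2)*conj(1) + 1*(-2)*conj(1) + 2*(0)*conj(-1) + 2*(0)*conj(-1) + 2*(0)*conj(1)]
      = (1/8)[(2) + (-2) + (0) + (0) + (0)] = 0/8 = 0
  <chi_5*chi_4, chi_5> = (1/8)[1*(2)*conj(2) + 1*(-2)*conj(-2) + 2*(0)*conj(0) + 2*(0)*conj(0) + 2*(0)*conj(0)]
      = (1/8)[(4) + (4) + (0) + (0) + (0)] = 8/8 = 1
Hence the multiplicities are chi_5: 1. Dimension check: dim(chi_5)*dim(chi_4) = 2*1 = 2 and sum (mult * dim) = 1*2 = 2.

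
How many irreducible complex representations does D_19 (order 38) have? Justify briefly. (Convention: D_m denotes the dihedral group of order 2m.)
11

The number of irreducible complex representations of a finite group equals its number of conjugacy classes. D_19 has 11 conjugacy classes ((n+3)/2 for n odd), so D_19 (order 38) has exactly 11 irreducible complex representations.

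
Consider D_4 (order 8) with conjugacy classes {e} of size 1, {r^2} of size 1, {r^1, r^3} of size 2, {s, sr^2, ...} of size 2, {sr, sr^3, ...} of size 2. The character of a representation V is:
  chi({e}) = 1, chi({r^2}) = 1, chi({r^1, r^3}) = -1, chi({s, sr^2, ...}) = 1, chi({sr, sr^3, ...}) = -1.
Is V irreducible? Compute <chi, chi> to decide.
Irreducible: <chi, chi> = 1.

<chi, chi> = (1/|G|) sum_C |C| * |chi(C)|^2 = (1/8)[1*|1|^2 + 1*|1|^2 + 2*|-1|^2 + 2*|1|^2 + 2*|-1|^2]
  = (1/8)[(1) + (1) + (2) + (2) + (2)] = 8/8 = 1.
A character is irreducible iff <chi, chi> = 1, so this representation is irreducible.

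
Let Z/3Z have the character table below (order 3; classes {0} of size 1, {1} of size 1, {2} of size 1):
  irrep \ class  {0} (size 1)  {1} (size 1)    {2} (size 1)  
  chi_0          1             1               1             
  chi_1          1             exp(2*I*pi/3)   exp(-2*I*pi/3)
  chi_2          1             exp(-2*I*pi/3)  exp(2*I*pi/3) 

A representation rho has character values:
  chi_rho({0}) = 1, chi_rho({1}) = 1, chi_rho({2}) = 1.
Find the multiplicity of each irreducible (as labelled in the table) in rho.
Multiplicities: chi_0: 1, chi_1: 0, chi_2: 0.

Working: Use <chi_rho, chi> = (1/|G|) sum_C |C| * chi_rho(C) * conj(chi(C)) with |G| = 3 for each irreducible chi in the table:
  <chi_rho, chi_0> = (1/3)[1*(1)*conj(1) + 1*(1)*conj(1) + 1*(1)*conj(1)]
      = (1/3)[(1) + (1) + (1)] = 3/3 = 1
  <chi_rho, chi_1> = (1/3)[1*(1)*conj(1) + 1*(1)*conj(exp(2*I*pi/3)) + 1*(1)*conj(exp(-2*I*pi/3))]
      = (1/3)[(1) + (exp(-2*I*pi/3)) + (exp(2*I*pi/3))] = 0/3 = 0
  <chi_rho, chi_2> = (1/3)[1*(1)*conj(1) + 1*(1)*conj(exp(-2*I*pi/3)) + 1*(1)*conj(exp(2*I*pi/3))]
      = (1/3)[(1) + (exp(2*I*pi/3)) + (exp(-2*I*pi/3))] = 0/3 = 0
(Exp terms are combined using exp(i*s)*conj(exp(i*t)) = exp(i*(s-t)), and sums of them are collapsed using the identity that for every m > 1 the m distinct m-th roots of unity sum to 0, e.g. 1 + exp(2*I*pi/3) + exp(-2*I*pi/3) = 0.)
Dimension check: dim(rho) = sum (mult * dim) = 1*1 + 0*1 + 0*1 = 1 = chi_rho(e) = 1.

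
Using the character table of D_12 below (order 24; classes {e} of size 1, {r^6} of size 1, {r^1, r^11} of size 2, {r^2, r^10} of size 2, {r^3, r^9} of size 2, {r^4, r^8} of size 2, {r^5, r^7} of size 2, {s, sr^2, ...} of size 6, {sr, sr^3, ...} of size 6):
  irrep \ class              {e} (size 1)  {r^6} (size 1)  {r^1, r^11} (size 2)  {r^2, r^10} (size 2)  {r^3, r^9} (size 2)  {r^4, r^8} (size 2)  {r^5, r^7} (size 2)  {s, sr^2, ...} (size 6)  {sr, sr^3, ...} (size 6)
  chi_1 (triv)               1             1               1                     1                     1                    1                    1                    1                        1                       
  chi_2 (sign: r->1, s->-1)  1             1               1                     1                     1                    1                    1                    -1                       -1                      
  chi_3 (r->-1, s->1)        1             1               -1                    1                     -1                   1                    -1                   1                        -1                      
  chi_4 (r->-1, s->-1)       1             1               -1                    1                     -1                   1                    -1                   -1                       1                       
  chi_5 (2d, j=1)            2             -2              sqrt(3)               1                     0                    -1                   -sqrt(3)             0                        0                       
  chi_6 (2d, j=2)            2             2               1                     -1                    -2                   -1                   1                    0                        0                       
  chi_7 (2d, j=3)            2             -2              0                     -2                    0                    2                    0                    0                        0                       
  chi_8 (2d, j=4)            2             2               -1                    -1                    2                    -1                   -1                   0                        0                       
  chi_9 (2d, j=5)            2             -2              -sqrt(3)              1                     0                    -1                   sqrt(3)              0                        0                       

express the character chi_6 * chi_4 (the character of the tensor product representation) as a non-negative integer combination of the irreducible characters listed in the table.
chi_6 tensor chi_4 = chi_8 (all other irreducibles have multiplicity 0).

Reasoning: The character of a tensor product is the pointwise product (chi_6 * chi_4)(C) = chi_6(C) * chi_4(C):
  {e}: (2)*(1), {r^6}: (2)*(1), {r^1, r^11}: (1)*(-1), {r^2, r^10}: (-1)*(1), {r^3, r^9}: (-2)*(-1), {r^4, r^8}: (-1)*(1), {r^5, r^7}: (1)*(-1), {s, sr^2, ...}: (0)*(-1), {sr, sr^3, ...}: (0)*(1)
so (chi_6 * chi_4) takes values
  {e} -> 2, {r^6} -> 2, {r^1, r^11} -> -1, {r^2, r^10} -> -1, {r^3, r^9} -> 2, {r^4, r^8} -> -1, {r^5, r^7} -> -1, {s, sr^2, ...} -> 0, {sr, sr^3, ...} -> 0.
Now take the inner product of this character with each irreducible chi from the table, <chi_6*chi_4, chi> = (1/24) sum_C |C| (chi_6*chi_4)(C) conj(chi(C)):
  <chi_6*chi_4, chi_1> = (1/24)[1*(2)*conj(1) + 1*(2)*conj(1) + 2*(-1)*conj(1) + 2*(-1)*conj(1) + 2*(2)*conj(1) + 2*(-1)*conj(1) + 2*(-1)*conj(1) + 6*(0)*conj(1) + 6*(0)*conj(1)]
      = (1/24)[(2) + (2) + (-2) + (-2) + (4) + (-2) + (-2) + (0) + (0)] = 0/24 = 0
  <chi_6*chi_4, chi_2> = (1/24)[1*(2)*conj(1) + 1*(2)*conj(1) + 2*(-1)*conj(1) + 2*(-1)*conj(1) + 2*(2)*conj(1) + 2*(-1)*conj(1) + 2*(-1)*conj(1) + 6*(0)*conj(-1) + 6*(0)*conj(-1)]
      = (1/24)[(2) + (2) + (-2) + (-2) + (4) + (-2) + (-2) + (0) + (0)] = 0/24 = 0
  <chi_6*chi_4, chi_3> = (1/24)[1*(2)*conj(1) + 1*(2)*conj(1) + 2*(-1)*conj(-1) + 2*(-1)*conj(1) + 2*(2)*conj(-1) + 2*(-1)*conj(1) + 2*(-1)*conj(-1) + 6*(0)*conj(1) + 6*(0)*conj(-1)]
      = (1/24)[(2) + (2) + (2) + (-2) + (-4) + (-2) + (2) + (0) + (0)] = 0/24 = 0
  <chi_6*chi_4, chi_4> = (1/24)[1*(2)*conj(1) + 1*(2)*conj(1) + 2*(-1)*conj(-1) + 2*(-1)*conj(1) + 2*(2)*conj(-1) + 2*(-1)*conj(1) + 2*(-1)*conj(-1) + 6*(0)*conj(-1) + 6*(0)*conj(1)]
      = (1/24)[(2) + (2) + (2) + (-2) + (-4) + (-2) + (2) + (0) + (0)] = 0/24 = 0
  <chi_6*chi_4, chi_5> = (1/24)[1*(2)*conj(2) + 1*(2)*conj(-2) + 2*(-1)*conj(sqrt(3)) + 2*(-1)*conj(1) + 2*(2)*conj(0) + 2*(-1)*conj(-1) + 2*(-1)*conj(-sqrt(3)) + 6*(0)*conj(0) + 6*(0)*conj(0)]
      = (1/24)[(4) + (-4) + (-2*sqrt(3)) + (-2) + (0) + (2) + (2*sqrt(3)) + (0) + (0)] = 0/24 = 0
  <chi_6*chi_4, chi_6> = (1/24)[1*(2)*conj(2) + 1*(2)*conj(2) + 2*(-1)*conj(1) + 2*(-1)*conj(-1) + 2*(2)*conj(-2) + 2*(-1)*conj(-1) + 2*(-1)*conj(1) + 6*(0)*conj(0) + 6*(0)*conj(0)]
      = (1/24)[(4) + (4) + (-2) + (2) + (-8) + (2) + (-2) + (0) + (0)] = 0/24 = 0
  <chi_6*chi_4, chi_7> = (1/24)[1*(2)*conj(2) + 1*(2)*conj(-2) + 2*(-1)*conj(0) + 2*(-1)*conj(-2) + 2*(2)*conj(0) + 2*(-1)*conj(2) + 2*(-1)*conj(0) + 6*(0)*conj(0) + 6*(0)*conj(0)]
      = (1/24)[(4) + (-4) + (0) + (4) + (0) + (-4) + (0) + (0) + (0)] = 0/24 = 0
  <chi_6*chi_4, chi_8> = (1/24)[1*(2)*conj(2) + 1*(2)*conj(2) + 2*(-1)*conj(-1) + 2*(-1)*conj(-1) + 2*(2)*conj(2) + 2*(-1)*conj(-1) + 2*(-1)*conj(-1) + 6*(0)*conj(0) + 6*(0)*conj(0)]
      = (1/24)[(4) + (4) + (2) + (2) + (8) + (2) + (2) + (0) + (0)] = 24/24 = 1
  <chi_6*chi_4, chi_9> = (1/24)[1*(2)*conj(2) + 1*(2)*conj(-2) + 2*(-1)*conj(-sqrt(3)) + 2*(-1)*conj(1) + 2*(2)*conj(0) + 2*(-1)*conj(-1) + 2*(-1)*conj(sqrt(3)) + 6*(0)*conj(0) + 6*(0)*conj(0)]
      = (1/24)[(4) + (-4) + (2*sqrt(3)) + (-2) + (0) + (2) + (-2*sqrt(3)) + (0) + (0)] = 0/24 = 0
Hence the multiplicities are chi_8: 1. Dimension check: dim(chi_6)*dim(chi_4) = 2*1 = 2 and sum (mult * dim) = 1*2 = 2.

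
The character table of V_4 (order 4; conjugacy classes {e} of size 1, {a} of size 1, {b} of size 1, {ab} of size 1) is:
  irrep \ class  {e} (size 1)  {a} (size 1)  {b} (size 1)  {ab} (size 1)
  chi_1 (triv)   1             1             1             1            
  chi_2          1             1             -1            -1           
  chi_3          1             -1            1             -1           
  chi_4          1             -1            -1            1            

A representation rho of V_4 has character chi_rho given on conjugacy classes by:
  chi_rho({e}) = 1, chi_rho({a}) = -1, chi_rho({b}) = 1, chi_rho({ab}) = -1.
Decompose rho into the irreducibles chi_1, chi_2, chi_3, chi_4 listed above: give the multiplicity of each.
Multiplicities: chi_1: 0, chi_2: 0, chi_3: 1, chi_4: 0.

Reasoning: Use <chi_rho, chi> = (1/|G|) sum_C |C| * chi_rho(C) * conj(chi(C)) with |G| = 4 for each irreducible chi in the table:
  <chi_rho, chi_1> = (1/4)[1*(1)*conj(1) + 1*(-1)*conj(1) + 1*(1)*conj(1) + 1*(-1)*conj(1)]
      = (1/4)[(1) + (-1) + (1) + (-1)] = 0/4 = 0
  <chi_rho, chi_2> = (1/4)[1*(1)*conj(1) + 1*(-1)*conj(1) + 1*(1)*conj(-1) + 1*(-1)*conj(-1)]
      = (1/4)[(1) + (-1) + (-1) + (1)] = 0/4 = 0
  <chi_rho, chi_3> = (1/4)[1*(1)*conj(1) + 1*(-1)*conj(-1) + 1*(1)*conj(1) + 1*(-1)*conj(-1)]
      = (1/4)[(1) + (1) + (1) + (1)] = 4/4 = 1
  <chi_rho, chi_4> = (1/4)[1*(1)*conj(1) + 1*(-1)*conj(-1) + 1*(1)*conj(-1) + 1*(-1)*conj(1)]
      = (1/4)[(1) + (1) + (-1) + (-1)] = 0/4 = 0
Dimension check: dim(rho) = sum (mult * dim) = 0*1 + 0*1 + 1*1 + 0*1 = 1 = chi_rho(e) = 1.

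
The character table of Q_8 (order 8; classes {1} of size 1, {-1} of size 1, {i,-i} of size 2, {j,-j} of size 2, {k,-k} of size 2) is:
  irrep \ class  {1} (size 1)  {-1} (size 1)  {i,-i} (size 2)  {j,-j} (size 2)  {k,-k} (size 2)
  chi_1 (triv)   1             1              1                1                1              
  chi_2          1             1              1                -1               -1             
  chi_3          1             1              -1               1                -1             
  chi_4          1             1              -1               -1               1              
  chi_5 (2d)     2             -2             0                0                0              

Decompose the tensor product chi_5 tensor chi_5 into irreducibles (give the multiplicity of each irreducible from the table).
chi_5 tensor chi_5 = chi_1 + chi_2 + chi_3 + chi_4 (all other irreducibles have multiplicity 0).

Details: The character of a tensor product is the pointwise product (chi_5 * chi_5)(C) = chi_5(C) * chi_5(C):
  {1}: (2)*(2), {-1}: (-2)*(-2), {i,-i}: (0)*(0), {j,-j}: (0)*(0), {k,-k}: (0)*(0)
so (chi_5 * chi_5) takes values
  {1} -> 4, {-1} -> 4, {i,-i} -> 0, {j,-j} -> 0, {k,-k} -> 0.
Now take the inner product of this character with each irreducible chi from the table, <chi_5*chi_5, chi> = (1/8) sum_C |C| (chi_5*chi_5)(C) conj(chi(C)):
  <chi_5*chi_5, chi_1> = (1/8)[1*(4)*conj(1) + 1*(4)*conj(1) + 2*(0)*conj(1) + 2*(0)*conj(1) + 2*(0)*conj(1)]
      = (1/8)[(4) + (4) + (0) + (0) + (0)] = 8/8 = 1
  <chi_5*chi_5, chi_2> = (1/8)[1*(4)*conj(1) + 1*(4)*conj(1) + 2*(0)*conj(1) + 2*(0)*conj(-1) + 2*(0)*conj(-1)]
      = (1/8)[(4) + (4) + (0) + (0) + (0)] = 8/8 = 1
  <chi_5*chi_5, chi_3> = (1/8)[1*(4)*conj(1) + 1*(4)*conj(1) + 2*(0)*conj(-1) + 2*(0)*conj(1) + 2*(0)*conj(-1)]
      = (1/8)[(4) + (4) + (0) + (0) + (0)] = 8/8 = 1
  <chi_5*chi_5, chi_4> = (1/8)[1*(4)*conj(1) + 1*(4)*conj(1) + 2*(0)*conj(-1) + 2*(0)*conj(-1) + 2*(0)*conj(1)]
      = (1/8)[(4) + (4) + (0) + (0) + (0)] = 8/8 = 1
  <chi_5*chi_5, chi_5> = (1/8)[1*(4)*conj(2) + 1*(4)*conj(-2) + 2*(0)*conj(0) + 2*(0)*conj(0) + 2*(0)*conj(0)]
      = (1/8)[(8) + (-8) + (0) + (0) + (0)] = 0/8 = 0
Hence the multiplicities are chi_1: 1, chi_2: 1, chi_3: 1, chi_4: 1. Dimension check: dim(chi_5)*dim(chi_5) = 2*2 = 4 and sum (mult * dim) = 1*1 + 1*1 + 1*1 + 1*1 = 4.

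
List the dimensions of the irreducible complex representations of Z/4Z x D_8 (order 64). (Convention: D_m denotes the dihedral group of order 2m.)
Dimensions: 1, 1, 1, 1, 1, 1, 1, 1, 1, 1, 1, 1, 1, 1, 1, 1, 2, 2, 2, 2, 2, 2, 2, 2, 2, 2, 2, 2

Working: There are 28 irreducibles (= number of conjugacy classes). Their dimensions d_i satisfy sum d_i^2 = |G| = 64: 1 + 1 + 1 + 1 + 1 + 1 + 1 + 1 + 1 + 1 + 1 + 1 + 1 + 1 + 1 + 1 + 4 + 4 + 4 + 4 + 4 + 4 + 4 + 4 + 4 + 4 + 4 + 4 = 64. (For the product with Z/4Z: each of the 4 1-dim characters of Z/4Z tensors with each irrep of D_8, giving 4 copies of each D_8-dimension.)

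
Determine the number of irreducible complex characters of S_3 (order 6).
3

Explanation: The number of irreducible complex representations of a finite group equals its number of conjugacy classes. Conjugacy classes in S_3 correspond to cycle types, i.e. partitions of 3; there are p(3) = 3 of them, so S_3 (order 6) has exactly 3 irreducible complex representations.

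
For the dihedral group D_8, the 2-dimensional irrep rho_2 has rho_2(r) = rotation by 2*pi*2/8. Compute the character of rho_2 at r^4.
chi_{rho_2}(r^4) = 2*cos(2*pi*2*4/8) = 2

Proof sketch: rho_2(r^4) is rotation by angle 2*pi*2*4/8, whose trace is 2*cos(2*pi*2*4/8) = 2.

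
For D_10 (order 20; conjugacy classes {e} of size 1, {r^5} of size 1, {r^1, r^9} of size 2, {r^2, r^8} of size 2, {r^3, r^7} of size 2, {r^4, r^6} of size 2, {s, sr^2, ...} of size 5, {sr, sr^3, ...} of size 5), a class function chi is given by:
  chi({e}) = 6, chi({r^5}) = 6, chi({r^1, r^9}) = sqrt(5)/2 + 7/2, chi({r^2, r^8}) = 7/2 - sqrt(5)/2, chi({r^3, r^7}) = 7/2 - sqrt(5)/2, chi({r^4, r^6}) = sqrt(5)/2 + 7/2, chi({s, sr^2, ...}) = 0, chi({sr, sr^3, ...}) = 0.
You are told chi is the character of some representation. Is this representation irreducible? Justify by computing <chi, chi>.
Not irreducible (reducible): <chi, chi> = 9 > 1.

Justification: <chi, chi> = (1/|G|) sum_C |C| * |chi(C)|^2 = (1/20)[1*|6|^2 + 1*|6|^2 + 2*|sqrt(5)/2 + 7/2|^2 + 2*|7/2 - sqrt(5)/2|^2 + 2*|7/2 - sqrt(5)/2|^2 + 2*|sqrt(5)/2 + 7/2|^2 + 5*|0|^2 + 5*|0|^2]
  = (1/20)[(36) + (36) + (7*sqrt(5) + 27) + (27 - 7*sqrt(5)) + (27 - 7*sqrt(5)) + (7*sqrt(5) + 27) + (0) + (0)] = 180/20 = 9.
A character is irreducible iff <chi, chi> = 1, so this representation is reducible.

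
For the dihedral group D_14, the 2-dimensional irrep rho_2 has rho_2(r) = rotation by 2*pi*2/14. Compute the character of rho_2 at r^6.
chi_{rho_2}(r^6) = 2*cos(2*pi*2*6/14) = 2*cos(2*pi/7)

Explanation: rho_2(r^6) is rotation by angle 2*pi*2*6/14, whose trace is 2*cos(2*pi*2*6/14) = 2*cos(2*pi/7).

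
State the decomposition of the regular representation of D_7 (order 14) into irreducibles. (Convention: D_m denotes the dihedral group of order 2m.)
Each irreducible V_i of dimension d_i appears with multiplicity d_i, i.e. rho_reg = (direct sum over all irreducibles V_i) d_i V_i. The irreducible dimensions for D_7 are 1, 1, 2, 2, 2: 2 irreducibles of dimension 1, each with multiplicity 1; 3 irreducibles of dimension 2, each with multiplicity 2. Total dimension 2*1*1 + 3*2*2 = 14 = |G|.

Argument: General theorem: in the regular representation of a finite group G, each irreducible appears with multiplicity equal to its dimension. Check: dim(rho_reg) = sum d_i^2 = 1 + 1 + 4 + 4 + 4 = 14 = |G|.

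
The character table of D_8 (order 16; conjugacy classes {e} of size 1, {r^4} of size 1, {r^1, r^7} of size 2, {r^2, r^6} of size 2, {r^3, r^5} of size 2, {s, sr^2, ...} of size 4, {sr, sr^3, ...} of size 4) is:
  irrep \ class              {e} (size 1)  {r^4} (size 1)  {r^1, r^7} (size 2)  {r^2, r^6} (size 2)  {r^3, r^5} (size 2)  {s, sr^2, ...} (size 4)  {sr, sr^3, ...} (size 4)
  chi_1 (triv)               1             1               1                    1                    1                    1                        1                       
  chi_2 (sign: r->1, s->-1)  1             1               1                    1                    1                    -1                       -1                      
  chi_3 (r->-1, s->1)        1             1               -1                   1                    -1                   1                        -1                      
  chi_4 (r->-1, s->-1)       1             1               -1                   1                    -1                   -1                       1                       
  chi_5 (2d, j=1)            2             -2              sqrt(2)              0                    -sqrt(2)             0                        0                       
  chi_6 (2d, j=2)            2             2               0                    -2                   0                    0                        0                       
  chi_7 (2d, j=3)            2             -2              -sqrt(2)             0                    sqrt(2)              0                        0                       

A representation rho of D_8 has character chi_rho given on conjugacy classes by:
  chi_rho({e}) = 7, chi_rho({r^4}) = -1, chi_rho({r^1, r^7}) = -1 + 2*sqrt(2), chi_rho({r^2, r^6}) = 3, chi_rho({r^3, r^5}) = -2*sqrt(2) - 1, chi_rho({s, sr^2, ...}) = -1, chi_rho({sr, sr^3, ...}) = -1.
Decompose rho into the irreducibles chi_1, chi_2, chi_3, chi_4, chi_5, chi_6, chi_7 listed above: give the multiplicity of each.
Multiplicities: chi_1: 0, chi_2: 1, chi_3: 1, chi_4: 1, chi_5: 2, chi_6: 0, chi_7: 0.

Explanation: Use <chi_rho, chi> = (1/|G|) sum_C |C| * chi_rho(C) * conj(chi(C)) with |G| = 16 for each irreducible chi in the table:
  <chi_rho, chi_1> = (1/16)[1*(7)*conj(1) + 1*(-1)*conj(1) + 2*(-1 + 2*sqrt(2))*conj(1) + 2*(3)*conj(1) + 2*(-2*sqrt(2) - 1)*conj(1) + 4*(-1)*conj(1) + 4*(-1)*conj(1)]
      = (1/16)[(7) + (-1) + (-2 + 4*sqrt(2)) + (6) + (-4*sqrt(2) - 2) + (-4) + (-4)] = 0/16 = 0
  <chi_rho, chi_2> = (1/16)[1*(7)*conj(1) + 1*(-1)*conj(1) + 2*(-1 + 2*sqrt(2))*conj(1) + 2*(3)*conj(1) + 2*(-2*sqrt(2) - 1)*conj(1) + 4*(-1)*conj(-1) + 4*(-1)*conj(-1)]
      = (1/16)[(7) + (-1) + (-2 + 4*sqrt(2)) + (6) + (-4*sqrt(2) - 2) + (4) + (4)] = 16/16 = 1
  <chi_rho, chi_3> = (1/16)[1*(7)*conj(1) + 1*(-1)*conj(1) + 2*(-1 + 2*sqrt(2))*conj(-1) + 2*(3)*conj(1) + 2*(-2*sqrt(2) - 1)*conj(-1) + 4*(-1)*conj(1) + 4*(-1)*conj(-1)]
      = (1/16)[(7) + (-1) + (2 - 4*sqrt(2)) + (6) + (2 + 4*sqrt(2)) + (-4) + (4)] = 16/16 = 1
  <chi_rho, chi_4> = (1/16)[1*(7)*conj(1) + 1*(-1)*conj(1) + 2*(-1 + 2*sqrt(2))*conj(-1) + 2*(3)*conj(1) + 2*(-2*sqrt(2) - 1)*conj(-1) + 4*(-1)*conj(-1) + 4*(-1)*conj(1)]
      = (1/16)[(7) + (-1) + (2 - 4*sqrt(2)) + (6) + (2 + 4*sqrt(2)) + (4) + (-4)] = 16/16 = 1
  <chi_rho, chi_5> = (1/16)[1*(7)*conj(2) + 1*(-1)*conj(-2) + 2*(-1 + 2*sqrt(2))*conj(sqrt(2)) + 2*(3)*conj(0) + 2*(-2*sqrt(2) - 1)*conj(-sqrt(2)) + 4*(-1)*conj(0) + 4*(-1)*conj(0)]
      = (1/16)[(14) + (2) + (8 - 2*sqrt(2)) + (0) + (2*sqrt(2) + 8) + (0) + (0)] = 32/16 = 2
  <chi_rho, chi_6> = (1/16)[1*(7)*conj(2) + 1*(-1)*conj(2) + 2*(-1 + 2*sqrt(2))*conj(0) + 2*(3)*conj(-2) + 2*(-2*sqrt(2) - 1)*conj(0) + 4*(-1)*conj(0) + 4*(-1)*conj(0)]
      = (1/16)[(14) + (-2) + (0) + (-12) + (0) + (0) + (0)] = 0/16 = 0
  <chi_rho, chi_7> = (1/16)[1*(7)*conj(2) + 1*(-1)*conj(-2) + 2*(-1 + 2*sqrt(2))*conj(-sqrt(2)) + 2*(3)*conj(0) + 2*(-2*sqrt(2) - 1)*conj(sqrt(2)) + 4*(-1)*conj(0) + 4*(-1)*conj(0)]
      = (1/16)[(14) + (2) + (-8 + 2*sqrt(2)) + (0) + (-8 - 2*sqrt(2)) + (0) + (0)] = 0/16 = 0
Dimension check: dim(rho) = sum (mult * dim) = 0*1 + 1*1 + 1*1 + 1*1 + 2*2 + 0*2 + 0*2 = 7 = chi_rho(e) = 7.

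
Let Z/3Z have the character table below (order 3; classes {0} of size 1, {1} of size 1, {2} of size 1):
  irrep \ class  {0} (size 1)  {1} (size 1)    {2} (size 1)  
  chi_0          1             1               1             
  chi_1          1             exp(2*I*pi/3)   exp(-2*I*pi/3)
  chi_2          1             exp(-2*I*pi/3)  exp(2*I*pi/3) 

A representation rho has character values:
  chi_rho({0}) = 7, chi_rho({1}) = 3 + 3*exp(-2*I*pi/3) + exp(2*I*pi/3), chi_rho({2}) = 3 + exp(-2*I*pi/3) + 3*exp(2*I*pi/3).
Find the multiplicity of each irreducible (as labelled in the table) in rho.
Multiplicities: chi_0: 3, chi_1: 1, chi_2: 3.

Details: Use <chi_rho, chi> = (1/|G|) sum_C |C| * chi_rho(C) * conj(chi(C)) with |G| = 3 for each irreducible chi in the table:
  <chi_rho, chi_0> = (1/3)[1*(7)*conj(1) + 1*(3 + 3*exp(-2*I*pi/3) + exp(2*I*pi/3))*conj(1) + 1*(3 + exp(-2*I*pi/3) + 3*exp(2*I*pi/3))*conj(1)]
      = (1/3)[(7) + (3 + 3*exp(-2*I*pi/3) + exp(2*I*pi/3)) + (3 + exp(-2*I*pi/3) + 3*exp(2*I*pi/3))] = 9/3 = 3
  <chi_rho, chi_1> = (1/3)[1*(7)*conj(1) + 1*(3 + 3*exp(-2*I*pi/3) + exp(2*I*pi/3))*conj(exp(2*I*pi/3)) + 1*(3 + exp(-2*I*pi/3) + 3*exp(2*I*pi/3))*conj(exp(-2*I*pi/3))]
      = (1/3)[(7) + (-2) + (-2)] = 3/3 = 1
  <chi_rho, chi_2> = (1/3)[1*(7)*conj(1) + 1*(3 + 3*exp(-2*I*pi/3) + exp(2*I*pi/3))*conj(exp(-2*I*pi/3)) + 1*(3 + exp(-2*I*pi/3) + 3*exp(2*I*pi/3))*conj(exp(2*I*pi/3))]
      = (1/3)[(7) + (3 + exp(-2*I*pi/3) + 3*exp(2*I*pi/3)) + (3 + 3*exp(-2*I*pi/3) + exp(2*I*pi/3))] = 9/3 = 3
(Exp terms are combined using exp(i*s)*conj(exp(i*t)) = exp(i*(s-t)), and sums of them are collapsed using the identity that for every m > 1 the m distinct m-th roots of unity sum to 0, e.g. 1 + exp(2*I*pi/3) + exp(-2*I*pi/3) = 0.)
Dimension check: dim(rho) = sum (mult * dim) = 3*1 + 1*1 + 3*1 = 7 = chi_rho(e) = 7.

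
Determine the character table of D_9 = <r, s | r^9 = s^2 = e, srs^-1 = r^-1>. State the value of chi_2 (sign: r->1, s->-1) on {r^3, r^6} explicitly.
Conjugacy classes: {e} of size 1, {r^1, r^8} of size 2, {r^2, r^7} of size 2, {r^3, r^6} of size 2, {r^4, r^5} of size 2, {s, sr, ..., sr^8} of size 9.
Character table:
  irrep \ class              {e} (size 1)  {r^1, r^8} (size 2)  {r^2, r^7} (size 2)  {r^3, r^6} (size 2)  {r^4, r^5} (size 2)  {s, sr, ..., sr^8} (size 9)
  chi_1 (triv)               1             1                    1                    1                    1                    1                          
  chi_2 (sign: r->1, s->-1)  1             1                    1                    1                    1                    -1                         
  chi_3 (2d, j=1)            2             2*cos(2*pi/9)        2*cos(4*pi/9)        -1                   -2*cos(pi/9)         0                          
  chi_4 (2d, j=2)            2             2*cos(4*pi/9)        -2*cos(pi/9)         -1                   2*cos(2*pi/9)        0                          
  chi_5 (2d, j=3)            2             -1                   -1                   2                    -1                   0                          
  chi_6 (2d, j=4)            2             -2*cos(pi/9)         2*cos(2*pi/9)        -1                   2*cos(4*pi/9)        0                          

Spot check: chi_2 (sign: r->1, s->-1) on {r^3, r^6} = 1.

Justification: D_9 has order 2*9 = 18 with 6 conjugacy classes, hence 6 irreducibles. Sum of squared dims 1 + 1 + 4 + 4 + 4 + 4 = 18 = |G|. Linear characters come from the abelianisation; the 2-dimensional irreps have character r^k -> 2*cos(2*pi*j*k/9), reflections -> 0.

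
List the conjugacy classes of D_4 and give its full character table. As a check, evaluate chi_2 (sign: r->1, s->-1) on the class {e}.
Conjugacy classes: {e} of size 1, {r^2} of size 1, {r^1, r^3} of size 2, {s, sr^2, ...} of size 2, {sr, sr^3, ...} of size 2.
Character table:
  irrep \ class              {e} (size 1)  {r^2} (size 1)  {r^1, r^3} (size 2)  {s, sr^2, ...} (size 2)  {sr, sr^3, ...} (size 2)
  chi_1 (triv)               1             1               1                    1                        1                       
  chi_2 (sign: r->1, s->-1)  1             1               1                    -1                       -1                      
  chi_3 (r->-1, s->1)        1             1               -1                   1                        -1                      
  chi_4 (r->-1, s->-1)       1             1               -1                   -1                       1                       
  chi_5 (2d, j=1)            2             -2              0                    0                        0                       

Spot check: chi_2 (sign: r->1, s->-1) on {e} = 1.

Details: D_4 has order 2*4 = 8 with 5 conjugacy classes, hence 5 irreducibles. Sum of squared dims 1 + 1 + 1 + 1 + 4 = 8 = |G|. Linear characters come from the abelianisation; the 2-dimensional irreps have character r^k -> 2*cos(2*pi*j*k/4), reflections -> 0.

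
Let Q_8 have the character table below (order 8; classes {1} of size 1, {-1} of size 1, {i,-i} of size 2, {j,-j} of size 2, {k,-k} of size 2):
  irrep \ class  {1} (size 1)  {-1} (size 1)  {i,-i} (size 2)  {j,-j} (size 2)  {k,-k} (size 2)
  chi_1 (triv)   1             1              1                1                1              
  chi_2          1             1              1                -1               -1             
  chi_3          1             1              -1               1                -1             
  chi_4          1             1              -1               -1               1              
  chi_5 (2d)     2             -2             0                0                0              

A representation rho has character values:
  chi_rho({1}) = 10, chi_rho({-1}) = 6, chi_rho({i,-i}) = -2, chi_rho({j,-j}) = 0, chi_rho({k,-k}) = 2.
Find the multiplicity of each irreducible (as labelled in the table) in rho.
Multiplicities: chi_1: 2, chi_2: 1, chi_3: 2, chi_4: 3, chi_5: 1.

Reasoning: Use <chi_rho, chi> = (1/|G|) sum_C |C| * chi_rho(C) * conj(chi(C)) with |G| = 8 for each irreducible chi in the table:
  <chi_rho, chi_1> = (1/8)[1*(10)*conj(1) + 1*(6)*conj(1) + 2*(-2)*conj(1) + 2*(0)*conj(1) + 2*(2)*conj(1)]
      = (1/8)[(10) + (6) + (-4) + (0) + (4)] = 16/8 = 2
  <chi_rho, chi_2> = (1/8)[1*(10)*conj(1) + 1*(6)*conj(1) + 2*(-2)*conj(1) + 2*(0)*conj(-1) + 2*(2)*conj(-1)]
      = (1/8)[(10) + (6) + (-4) + (0) + (-4)] = 8/8 = 1
  <chi_rho, chi_3> = (1/8)[1*(10)*conj(1) + 1*(6)*conj(1) + 2*(-2)*conj(-1) + 2*(0)*conj(1) + 2*(2)*conj(-1)]
      = (1/8)[(10) + (6) + (4) + (0) + (-4)] = 16/8 = 2
  <chi_rho, chi_4> = (1/8)[1*(10)*conj(1) + 1*(6)*conj(1) + 2*(-2)*conj(-1) + 2*(0)*conj(-1) + 2*(2)*conj(1)]
      = (1/8)[(10) + (6) + (4) + (0) + (4)] = 24/8 = 3
  <chi_rho, chi_5> = (1/8)[1*(10)*conj(2) + 1*(6)*conj(-2) + 2*(-2)*conj(0) + 2*(0)*conj(0) + 2*(2)*conj(0)]
      = (1/8)[(20) + (-12) + (0) + (0) + (0)] = 8/8 = 1
Dimension check: dim(rho) = sum (mult * dim) = 2*1 + 1*1 + 2*1 + 3*1 + 1*2 = 10 = chi_rho(e) = 10.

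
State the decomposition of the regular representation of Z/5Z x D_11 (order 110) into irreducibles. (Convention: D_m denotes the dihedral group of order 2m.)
Each irreducible V_i of dimension d_i appears with multiplicity d_i, i.e. rho_reg = (direct sum over all irreducibles V_i) d_i V_i. The irreducible dimensions for Z/5Z x D_11 are 1, 1, 1, 1, 1, 1, 1, 1, 1, 1, 2, 2, 2, 2, 2, 2, 2, 2, 2, 2, 2, 2, 2, 2, 2, 2, 2, 2, 2, 2, 2, 2, 2, 2, 2: 10 irreducibles of dimension 1, each with multiplicity 1; 25 irreducibles of dimension 2, each with multiplicity 2. Total dimension 10*1*1 + 25*2*2 = 110 = |G|.

General theorem: in the regular representation of a finite group G, each irreducible appears with multiplicity equal to its dimension. Check: dim(rho_reg) = sum d_i^2 = 1 + 1 + 1 + 1 + 1 + 1 + 1 + 1 + 1 + 1 + 4 + 4 + 4 + 4 + 4 + 4 + 4 + 4 + 4 + 4 + 4 + 4 + 4 + 4 + 4 + 4 + 4 + 4 + 4 + 4 + 4 + 4 + 4 + 4 + 4 = 110 = |G|.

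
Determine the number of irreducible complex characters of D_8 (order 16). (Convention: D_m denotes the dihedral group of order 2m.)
7

Explanation: The number of irreducible complex representations of a finite group equals its number of conjugacy classes. D_8 has 7 conjugacy classes (n/2 + 3 for n even), so D_8 (order 16) has exactly 7 irreducible complex representations.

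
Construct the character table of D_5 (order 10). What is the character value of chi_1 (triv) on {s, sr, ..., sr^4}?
Conjugacy classes: {e} of size 1, {r^1, r^4} of size 2, {r^2, r^3} of size 2, {s, sr, ..., sr^4} of size 5.
Character table:
  irrep \ class              {e} (size 1)  {r^1, r^4} (size 2)  {r^2, r^3} (size 2)  {s, sr, ..., sr^4} (size 5)
  chi_1 (triv)               1             1                    1                    1                          
  chi_2 (sign: r->1, s->-1)  1             1                    1                    -1                         
  chi_3 (2d, j=1)            2             -1/2 + sqrt(5)/2     -sqrt(5)/2 - 1/2     0                          
  chi_4 (2d, j=2)            2             -sqrt(5)/2 - 1/2     -1/2 + sqrt(5)/2     0                          

Spot check: chi_1 (triv) on {s, sr, ..., sr^4} = 1.

Reasoning: D_5 has order 2*5 = 10 with 4 conjugacy classes, hence 4 irreducibles. Sum of squared dims 1 + 1 + 4 + 4 = 10 = |G|. Linear characters come from the abelianisation; the 2-dimensional irreps have character r^k -> 2*cos(2*pi*j*k/5), reflections -> 0.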